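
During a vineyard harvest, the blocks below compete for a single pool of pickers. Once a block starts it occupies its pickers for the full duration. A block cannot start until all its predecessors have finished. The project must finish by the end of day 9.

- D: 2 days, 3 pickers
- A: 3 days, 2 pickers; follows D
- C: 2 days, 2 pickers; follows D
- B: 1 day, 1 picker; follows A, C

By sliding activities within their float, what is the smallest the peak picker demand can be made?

3

Early-start (D@1, A@3, C@3, B@6) gives peak 4: d1:3  d2:3  d3:4  d4:4  d5:2  d6:1  d7:0  d8:0  d9:0.
Shift C→6, B→8.
Schedule D@1, A@3, C@6, B@8: d1:3  d2:3  d3:2  d4:2  d5:2  d6:2  d7:2  d8:1  d9:0 — peak 3.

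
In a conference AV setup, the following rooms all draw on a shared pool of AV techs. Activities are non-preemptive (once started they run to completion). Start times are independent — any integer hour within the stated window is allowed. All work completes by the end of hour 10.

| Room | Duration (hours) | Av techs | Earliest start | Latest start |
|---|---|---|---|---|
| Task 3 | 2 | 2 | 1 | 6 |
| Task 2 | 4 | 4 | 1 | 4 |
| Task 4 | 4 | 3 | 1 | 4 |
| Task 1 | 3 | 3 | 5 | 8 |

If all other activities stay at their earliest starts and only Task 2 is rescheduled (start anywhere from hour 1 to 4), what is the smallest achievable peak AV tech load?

Task 2@1: h1:9  h2:9  h3:7  h4:7  h5:3  h6:3  h7:3  h8:0  h9:0  h10:0 → peak 9
Task 2@2: h1:5  h2:9  h3:7  h4:7  h5:7  h6:3  h7:3  h8:0  h9:0  h10:0 → peak 9
Task 2@3: h1:5  h2:5  h3:7  h4:7  h5:7  h6:7  h7:3  h8:0  h9:0  h10:0 → peak 7
Task 2@4: h1:5  h2:5  h3:3  h4:7  h5:7  h6:7  h7:7  h8:0  h9:0  h10:0 → peak 7
Best is Task 2@3, peak 7.

7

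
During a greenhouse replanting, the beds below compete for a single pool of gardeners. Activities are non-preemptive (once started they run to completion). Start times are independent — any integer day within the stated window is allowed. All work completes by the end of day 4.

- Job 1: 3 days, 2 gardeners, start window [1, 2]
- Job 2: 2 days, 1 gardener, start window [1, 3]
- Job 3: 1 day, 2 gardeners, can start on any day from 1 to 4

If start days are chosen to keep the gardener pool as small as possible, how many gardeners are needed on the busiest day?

3

Early-start (Job 1@1, Job 2@1, Job 3@1) gives peak 5: d1:5  d2:3  d3:2  d4:0.
Shift Job 3→4.
Schedule Job 1@1, Job 2@1, Job 3@4: d1:3  d2:3  d3:2  d4:2 — peak 3.
Total gardener-days = 10 over 4 days ⇒ peak ≥ ⌈10/4⌉ = 3, so 3 is optimal.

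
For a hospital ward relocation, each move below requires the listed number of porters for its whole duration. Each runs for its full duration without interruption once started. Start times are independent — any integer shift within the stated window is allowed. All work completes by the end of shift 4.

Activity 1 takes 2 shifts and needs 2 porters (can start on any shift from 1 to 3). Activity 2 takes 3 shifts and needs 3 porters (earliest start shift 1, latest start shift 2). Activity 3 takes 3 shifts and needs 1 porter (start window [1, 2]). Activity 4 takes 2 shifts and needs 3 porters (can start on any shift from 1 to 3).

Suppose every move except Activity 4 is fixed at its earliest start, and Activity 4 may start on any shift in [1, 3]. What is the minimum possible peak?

7

Activity 4@1: s1:9  s2:9  s3:4  s4:0 → peak 9
Activity 4@2: s1:6  s2:9  s3:7  s4:0 → peak 9
Activity 4@3: s1:6  s2:6  s3:7  s4:3 → peak 7
Best is Activity 4@3, peak 7.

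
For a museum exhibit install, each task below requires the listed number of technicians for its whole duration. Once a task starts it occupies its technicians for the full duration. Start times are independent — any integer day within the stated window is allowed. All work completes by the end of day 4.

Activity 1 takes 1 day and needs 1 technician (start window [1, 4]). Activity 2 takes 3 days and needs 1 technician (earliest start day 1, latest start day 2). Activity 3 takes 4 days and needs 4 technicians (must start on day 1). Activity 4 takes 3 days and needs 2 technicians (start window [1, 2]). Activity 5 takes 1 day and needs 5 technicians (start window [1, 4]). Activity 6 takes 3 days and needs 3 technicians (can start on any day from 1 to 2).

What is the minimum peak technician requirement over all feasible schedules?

10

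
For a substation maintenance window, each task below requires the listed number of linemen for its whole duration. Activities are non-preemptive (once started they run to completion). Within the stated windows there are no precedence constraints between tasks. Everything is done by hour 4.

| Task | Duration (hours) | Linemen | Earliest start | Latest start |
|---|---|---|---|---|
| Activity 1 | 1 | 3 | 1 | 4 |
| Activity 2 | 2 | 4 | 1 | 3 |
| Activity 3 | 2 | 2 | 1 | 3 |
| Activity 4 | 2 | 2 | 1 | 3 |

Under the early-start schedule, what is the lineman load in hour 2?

At early start, hour 2 has: Activity 2, Activity 3, Activity 4.
Demand: 4 + 2 + 2 = 8.

8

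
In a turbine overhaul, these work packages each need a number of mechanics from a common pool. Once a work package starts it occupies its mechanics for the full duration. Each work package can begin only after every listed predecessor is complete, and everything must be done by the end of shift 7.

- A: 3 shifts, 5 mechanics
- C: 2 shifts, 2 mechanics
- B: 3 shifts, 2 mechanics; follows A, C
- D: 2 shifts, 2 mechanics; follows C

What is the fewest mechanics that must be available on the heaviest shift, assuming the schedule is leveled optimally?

Schedule A@1, C@1, B@4, D@3: s1:7  s2:7  s3:7  s4:4  s5:2  s6:2  s7:0 — peak 7.

7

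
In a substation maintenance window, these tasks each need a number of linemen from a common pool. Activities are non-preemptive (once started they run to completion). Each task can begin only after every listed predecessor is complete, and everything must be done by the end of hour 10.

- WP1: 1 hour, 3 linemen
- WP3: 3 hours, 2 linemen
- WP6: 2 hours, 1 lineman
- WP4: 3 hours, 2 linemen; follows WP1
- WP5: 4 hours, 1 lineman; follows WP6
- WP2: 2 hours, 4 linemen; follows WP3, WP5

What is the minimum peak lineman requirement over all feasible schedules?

4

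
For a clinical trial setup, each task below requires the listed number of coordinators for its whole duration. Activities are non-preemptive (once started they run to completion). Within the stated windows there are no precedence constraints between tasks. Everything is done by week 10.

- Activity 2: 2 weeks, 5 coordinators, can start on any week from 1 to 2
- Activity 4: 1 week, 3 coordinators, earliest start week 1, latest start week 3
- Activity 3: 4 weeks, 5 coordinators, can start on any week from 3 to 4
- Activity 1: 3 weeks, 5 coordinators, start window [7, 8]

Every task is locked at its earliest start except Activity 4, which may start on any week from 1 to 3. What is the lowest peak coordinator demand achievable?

8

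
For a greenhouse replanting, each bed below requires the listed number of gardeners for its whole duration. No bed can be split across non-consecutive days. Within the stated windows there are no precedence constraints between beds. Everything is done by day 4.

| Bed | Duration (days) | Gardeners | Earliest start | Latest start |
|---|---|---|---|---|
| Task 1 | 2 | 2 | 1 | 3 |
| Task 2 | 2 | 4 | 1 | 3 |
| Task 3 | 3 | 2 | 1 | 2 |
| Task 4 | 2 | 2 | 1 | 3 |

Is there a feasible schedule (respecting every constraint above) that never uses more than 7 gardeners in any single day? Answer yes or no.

Schedule Task 1@1, Task 2@3, Task 3@1, Task 4@1: d1:6  d2:6  d3:6  d4:4 — peak 6 ≤ 7.

yes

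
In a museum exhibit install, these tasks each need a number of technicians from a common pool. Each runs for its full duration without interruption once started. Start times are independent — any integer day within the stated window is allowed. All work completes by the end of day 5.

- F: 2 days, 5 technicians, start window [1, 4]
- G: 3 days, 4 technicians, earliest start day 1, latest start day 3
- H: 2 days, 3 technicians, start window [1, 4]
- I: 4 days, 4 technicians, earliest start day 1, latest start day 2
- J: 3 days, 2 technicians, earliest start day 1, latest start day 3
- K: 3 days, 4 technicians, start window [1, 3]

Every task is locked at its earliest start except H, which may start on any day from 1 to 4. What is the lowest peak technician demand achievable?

19

H@1: d1:22  d2:22  d3:14  d4:4  d5:0 → peak 22
H@2: d1:19  d2:22  d3:17  d4:4  d5:0 → peak 22
H@3: d1:19  d2:19  d3:17  d4:7  d5:0 → peak 19
H@4: d1:19  d2:19  d3:14  d4:7  d5:3 → peak 19
Best is H@3, peak 19.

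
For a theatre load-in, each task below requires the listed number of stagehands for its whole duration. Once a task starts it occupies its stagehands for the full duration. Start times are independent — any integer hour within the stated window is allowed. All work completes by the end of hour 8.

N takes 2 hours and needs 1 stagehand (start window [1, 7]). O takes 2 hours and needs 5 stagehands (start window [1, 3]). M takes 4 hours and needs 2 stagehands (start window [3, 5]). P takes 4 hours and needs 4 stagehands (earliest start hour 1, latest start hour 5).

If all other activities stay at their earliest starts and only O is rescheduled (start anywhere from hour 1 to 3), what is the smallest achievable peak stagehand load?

O@1: h1:10  h2:10  h3:6  h4:6  h5:2  h6:2  h7:0  h8:0 → peak 10
O@2: h1:5  h2:10  h3:11  h4:6  h5:2  h6:2  h7:0  h8:0 → peak 11
O@3: h1:5  h2:5  h3:11  h4:11  h5:2  h6:2  h7:0  h8:0 → peak 11
Best is O@1, peak 10.

10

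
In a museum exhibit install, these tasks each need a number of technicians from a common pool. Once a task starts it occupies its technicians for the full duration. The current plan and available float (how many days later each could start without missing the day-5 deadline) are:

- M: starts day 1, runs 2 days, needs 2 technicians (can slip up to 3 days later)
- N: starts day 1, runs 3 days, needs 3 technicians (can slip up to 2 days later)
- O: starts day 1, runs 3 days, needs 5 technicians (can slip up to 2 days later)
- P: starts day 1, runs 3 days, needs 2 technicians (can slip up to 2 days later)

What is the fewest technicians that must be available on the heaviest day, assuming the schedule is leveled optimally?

Early-start (M@1, N@1, O@1, P@1) gives peak 12: d1:12  d2:12  d3:10  d4:0  d5:0.
Shift P→3.
Schedule M@1, N@1, O@1, P@3: d1:10  d2:10  d3:10  d4:2  d5:2 — peak 10.

10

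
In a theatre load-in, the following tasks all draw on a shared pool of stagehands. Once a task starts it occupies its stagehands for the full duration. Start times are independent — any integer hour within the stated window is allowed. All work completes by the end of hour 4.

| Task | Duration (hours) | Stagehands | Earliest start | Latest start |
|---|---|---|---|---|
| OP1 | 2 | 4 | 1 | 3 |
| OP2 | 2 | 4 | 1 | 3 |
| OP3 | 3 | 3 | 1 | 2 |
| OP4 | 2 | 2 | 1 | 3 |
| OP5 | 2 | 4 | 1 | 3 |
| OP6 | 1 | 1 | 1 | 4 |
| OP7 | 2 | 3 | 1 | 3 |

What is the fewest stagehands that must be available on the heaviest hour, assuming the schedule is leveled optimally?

12

Early-start (OP1@1, OP2@1, OP3@1, OP4@1, OP5@1, OP6@1, OP7@1) gives peak 21: h1:21  h2:20  h3:3  h4:0.
Shift OP4→3, OP5→3, OP7→3.
Schedule OP1@1, OP2@1, OP3@1, OP4@3, OP5@3, OP6@1, OP7@3: h1:12  h2:11  h3:12  h4:9 — peak 12.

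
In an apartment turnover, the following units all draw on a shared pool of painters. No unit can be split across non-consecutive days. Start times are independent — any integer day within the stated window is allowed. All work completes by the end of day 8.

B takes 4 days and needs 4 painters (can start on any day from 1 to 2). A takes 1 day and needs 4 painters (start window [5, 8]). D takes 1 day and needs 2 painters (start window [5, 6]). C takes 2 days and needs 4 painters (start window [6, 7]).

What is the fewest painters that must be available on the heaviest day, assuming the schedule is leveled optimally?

Early-start (B@1, A@5, D@5, C@6) gives peak 6: d1:4  d2:4  d3:4  d4:4  d5:6  d6:4  d7:4  d8:0.
Shift D→6, C→7.
Schedule B@1, A@5, D@6, C@7: d1:4  d2:4  d3:4  d4:4  d5:4  d6:2  d7:4  d8:4 — peak 4.
Total painter-days = 30 over 8 days ⇒ peak ≥ ⌈30/8⌉ = 4, so 4 is optimal.

4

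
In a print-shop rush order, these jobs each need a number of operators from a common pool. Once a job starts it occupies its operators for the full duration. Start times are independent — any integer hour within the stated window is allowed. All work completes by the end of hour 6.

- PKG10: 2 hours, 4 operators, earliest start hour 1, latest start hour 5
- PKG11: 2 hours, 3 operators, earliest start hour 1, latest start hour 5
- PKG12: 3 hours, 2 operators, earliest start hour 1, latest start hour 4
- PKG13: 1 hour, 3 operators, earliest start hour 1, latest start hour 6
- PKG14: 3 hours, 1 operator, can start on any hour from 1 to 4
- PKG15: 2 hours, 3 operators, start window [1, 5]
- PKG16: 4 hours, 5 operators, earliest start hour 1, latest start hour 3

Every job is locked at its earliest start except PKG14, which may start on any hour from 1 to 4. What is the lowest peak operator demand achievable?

PKG14@1: h1:21  h2:18  h3:8  h4:5  h5:0  h6:0 → peak 21
PKG14@2: h1:20  h2:18  h3:8  h4:6  h5:0  h6:0 → peak 20
PKG14@3: h1:20  h2:17  h3:8  h4:6  h5:1  h6:0 → peak 20
PKG14@4: h1:20  h2:17  h3:7  h4:6  h5:1  h6:1 → peak 20
Best is PKG14@2, peak 20.

20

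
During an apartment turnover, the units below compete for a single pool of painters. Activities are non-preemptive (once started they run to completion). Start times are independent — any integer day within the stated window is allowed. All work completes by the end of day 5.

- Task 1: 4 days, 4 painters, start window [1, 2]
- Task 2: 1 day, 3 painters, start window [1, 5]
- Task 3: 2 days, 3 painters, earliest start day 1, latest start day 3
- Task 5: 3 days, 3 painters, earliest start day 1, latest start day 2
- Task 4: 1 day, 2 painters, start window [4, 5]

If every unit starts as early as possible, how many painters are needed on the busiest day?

13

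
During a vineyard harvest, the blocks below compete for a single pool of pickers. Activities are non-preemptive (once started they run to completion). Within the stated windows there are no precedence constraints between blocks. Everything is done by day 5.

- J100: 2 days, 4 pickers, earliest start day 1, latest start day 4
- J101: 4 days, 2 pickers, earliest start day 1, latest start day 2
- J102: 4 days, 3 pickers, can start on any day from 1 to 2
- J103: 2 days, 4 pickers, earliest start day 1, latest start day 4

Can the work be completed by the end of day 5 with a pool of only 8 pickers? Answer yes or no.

no

The minimum achievable peak is 9; 8 < 9, so no feasible schedule stays within the cap.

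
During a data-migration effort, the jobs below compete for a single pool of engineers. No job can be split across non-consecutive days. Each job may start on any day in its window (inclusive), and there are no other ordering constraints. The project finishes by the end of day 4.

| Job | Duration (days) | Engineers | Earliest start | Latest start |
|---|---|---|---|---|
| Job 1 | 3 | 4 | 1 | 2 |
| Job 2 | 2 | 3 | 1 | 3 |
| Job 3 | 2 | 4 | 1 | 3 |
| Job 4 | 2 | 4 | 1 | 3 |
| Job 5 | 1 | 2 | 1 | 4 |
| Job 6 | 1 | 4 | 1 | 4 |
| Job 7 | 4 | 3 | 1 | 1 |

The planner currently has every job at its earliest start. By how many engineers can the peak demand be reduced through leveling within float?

Early-start peak: d1:24  d2:18  d3:7  d4:3 ⇒ 24.
Leveled (Job 1@1, Job 2@1, Job 3@1, Job 4@3, Job 5@3, Job 6@4, Job 7@1): d1:14  d2:14  d3:13  d4:11 ⇒ 14.
Reduction 24 − 14 = 10.

10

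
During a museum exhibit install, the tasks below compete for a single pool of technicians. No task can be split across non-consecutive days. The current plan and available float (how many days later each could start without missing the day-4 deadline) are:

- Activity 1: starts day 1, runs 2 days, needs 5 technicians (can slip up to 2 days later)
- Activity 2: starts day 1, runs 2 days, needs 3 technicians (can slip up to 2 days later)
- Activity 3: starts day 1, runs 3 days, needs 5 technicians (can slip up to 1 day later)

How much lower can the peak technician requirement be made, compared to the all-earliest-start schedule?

3

Early-start peak: d1:13  d2:13  d3:5  d4:0 ⇒ 13.
Leveled (Activity 1@1, Activity 2@3, Activity 3@1): d1:10  d2:10  d3:8  d4:3 ⇒ 10.
Reduction 13 − 10 = 3.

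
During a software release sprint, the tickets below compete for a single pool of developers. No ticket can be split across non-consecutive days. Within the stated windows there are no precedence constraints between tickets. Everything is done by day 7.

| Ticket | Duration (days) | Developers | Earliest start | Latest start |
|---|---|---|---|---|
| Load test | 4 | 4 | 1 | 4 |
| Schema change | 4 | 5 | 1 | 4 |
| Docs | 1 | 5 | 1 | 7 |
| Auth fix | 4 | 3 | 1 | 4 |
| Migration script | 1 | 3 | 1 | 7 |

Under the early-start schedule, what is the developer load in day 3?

At early start, day 3 has: Load test, Schema change, Auth fix.
Demand: 4 + 5 + 3 = 12.

12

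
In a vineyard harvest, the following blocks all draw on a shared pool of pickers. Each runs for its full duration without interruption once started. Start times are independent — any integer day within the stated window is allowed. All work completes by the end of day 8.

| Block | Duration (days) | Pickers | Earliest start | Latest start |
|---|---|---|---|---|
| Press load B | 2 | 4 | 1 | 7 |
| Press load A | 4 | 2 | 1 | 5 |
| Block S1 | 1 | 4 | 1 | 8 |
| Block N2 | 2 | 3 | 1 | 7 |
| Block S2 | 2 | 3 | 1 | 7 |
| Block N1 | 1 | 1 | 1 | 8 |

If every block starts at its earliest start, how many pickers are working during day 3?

2

At early start, day 3 has: Press load A.
Demand: 2 = 2.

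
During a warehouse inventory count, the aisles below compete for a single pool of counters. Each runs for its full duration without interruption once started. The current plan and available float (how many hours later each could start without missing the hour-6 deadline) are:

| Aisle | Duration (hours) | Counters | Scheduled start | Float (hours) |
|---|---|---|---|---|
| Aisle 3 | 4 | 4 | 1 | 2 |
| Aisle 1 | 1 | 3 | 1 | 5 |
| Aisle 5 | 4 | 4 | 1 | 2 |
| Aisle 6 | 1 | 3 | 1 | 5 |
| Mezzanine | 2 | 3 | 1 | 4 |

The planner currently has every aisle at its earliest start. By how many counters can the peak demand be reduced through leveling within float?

9

Early-start peak: h1:17  h2:11  h3:8  h4:8  h5:0  h6:0 ⇒ 17.
Leveled (Aisle 3@1, Aisle 1@1, Aisle 5@2, Aisle 6@6, Mezzanine@5): h1:7  h2:8  h3:8  h4:8  h5:7  h6:6 ⇒ 8.
Reduction 17 − 8 = 9.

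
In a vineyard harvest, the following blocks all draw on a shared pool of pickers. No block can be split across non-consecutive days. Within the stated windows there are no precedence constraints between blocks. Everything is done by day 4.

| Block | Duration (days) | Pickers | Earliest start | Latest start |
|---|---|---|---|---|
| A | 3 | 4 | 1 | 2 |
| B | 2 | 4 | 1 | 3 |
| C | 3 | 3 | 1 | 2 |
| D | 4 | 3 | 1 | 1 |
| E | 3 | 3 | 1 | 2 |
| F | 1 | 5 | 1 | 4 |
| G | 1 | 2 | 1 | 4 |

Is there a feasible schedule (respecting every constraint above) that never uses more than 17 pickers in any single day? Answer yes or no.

yes

Schedule A@1, B@1, C@1, D@1, E@1, F@4, G@3: d1:17  d2:17  d3:15  d4:8 — peak 17 ≤ 17.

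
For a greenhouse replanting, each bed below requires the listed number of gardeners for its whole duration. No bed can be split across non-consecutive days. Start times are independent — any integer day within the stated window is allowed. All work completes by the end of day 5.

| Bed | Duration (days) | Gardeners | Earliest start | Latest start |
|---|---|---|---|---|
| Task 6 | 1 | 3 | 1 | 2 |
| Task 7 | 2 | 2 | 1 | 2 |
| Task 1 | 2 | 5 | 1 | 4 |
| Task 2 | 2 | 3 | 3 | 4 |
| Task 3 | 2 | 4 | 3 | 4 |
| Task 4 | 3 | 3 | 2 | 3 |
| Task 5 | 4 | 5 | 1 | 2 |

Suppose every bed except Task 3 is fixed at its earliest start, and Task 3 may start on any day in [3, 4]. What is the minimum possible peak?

15

Task 3@3: d1:15  d2:15  d3:15  d4:15  d5:0 → peak 15
Task 3@4: d1:15  d2:15  d3:11  d4:15  d5:4 → peak 15
Best is Task 3@3, peak 15.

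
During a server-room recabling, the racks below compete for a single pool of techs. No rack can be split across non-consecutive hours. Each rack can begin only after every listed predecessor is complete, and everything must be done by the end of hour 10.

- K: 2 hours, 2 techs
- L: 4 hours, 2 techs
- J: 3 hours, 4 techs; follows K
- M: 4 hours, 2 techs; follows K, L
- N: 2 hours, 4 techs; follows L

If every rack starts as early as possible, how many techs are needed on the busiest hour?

Early-start schedule: K@1, L@1, J@3, M@5, N@5.
Load per hour: hour 1: 4, hour 2: 4, hour 3: 6, hour 4: 6, hour 5: 10, hour 6: 6, hour 7: 2, hour 8: 2, hour 9: 0, hour 10: 0.
Peak is 10.

10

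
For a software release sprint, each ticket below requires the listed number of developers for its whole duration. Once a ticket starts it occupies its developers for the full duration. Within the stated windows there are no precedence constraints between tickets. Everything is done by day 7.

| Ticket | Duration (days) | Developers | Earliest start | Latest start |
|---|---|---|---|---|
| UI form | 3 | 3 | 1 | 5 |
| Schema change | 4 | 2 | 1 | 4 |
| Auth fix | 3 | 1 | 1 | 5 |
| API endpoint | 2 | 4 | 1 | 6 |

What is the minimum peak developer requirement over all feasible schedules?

Early-start (UI form@1, Schema change@1, Auth fix@1, API endpoint@1) gives peak 10: d1:10  d2:10  d3:6  d4:2  d5:0  d6:0  d7:0.
Shift Auth fix→4, API endpoint→5.
Schedule UI form@1, Schema change@1, Auth fix@4, API endpoint@5: d1:5  d2:5  d3:5  d4:3  d5:5  d6:5  d7:0 — peak 5.

5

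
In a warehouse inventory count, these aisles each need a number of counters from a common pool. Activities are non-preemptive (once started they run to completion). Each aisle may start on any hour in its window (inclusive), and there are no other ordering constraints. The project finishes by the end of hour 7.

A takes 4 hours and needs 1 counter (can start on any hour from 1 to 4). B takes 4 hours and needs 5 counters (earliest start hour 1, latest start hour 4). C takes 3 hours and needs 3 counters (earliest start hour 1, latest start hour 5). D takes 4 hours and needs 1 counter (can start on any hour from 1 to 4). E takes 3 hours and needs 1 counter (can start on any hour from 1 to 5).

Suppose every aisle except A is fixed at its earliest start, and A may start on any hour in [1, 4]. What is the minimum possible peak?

10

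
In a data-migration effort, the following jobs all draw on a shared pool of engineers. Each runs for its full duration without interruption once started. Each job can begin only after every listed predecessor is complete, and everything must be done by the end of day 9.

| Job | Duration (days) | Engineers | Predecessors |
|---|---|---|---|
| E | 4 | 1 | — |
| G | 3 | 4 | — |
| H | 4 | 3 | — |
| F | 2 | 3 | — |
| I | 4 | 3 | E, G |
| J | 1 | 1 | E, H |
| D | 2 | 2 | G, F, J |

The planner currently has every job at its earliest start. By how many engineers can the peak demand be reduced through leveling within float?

3

Early-start peak: d1:11  d2:11  d3:8  d4:4  d5:4  d6:5  d7:5  d8:3  d9:0 ⇒ 11.
Leveled (E@1, G@1, H@1, F@4, I@5, J@5, D@6): d1:8  d2:8  d3:8  d4:7  d5:7  d6:5  d7:5  d8:3  d9:0 ⇒ 8.
Reduction 11 − 8 = 3.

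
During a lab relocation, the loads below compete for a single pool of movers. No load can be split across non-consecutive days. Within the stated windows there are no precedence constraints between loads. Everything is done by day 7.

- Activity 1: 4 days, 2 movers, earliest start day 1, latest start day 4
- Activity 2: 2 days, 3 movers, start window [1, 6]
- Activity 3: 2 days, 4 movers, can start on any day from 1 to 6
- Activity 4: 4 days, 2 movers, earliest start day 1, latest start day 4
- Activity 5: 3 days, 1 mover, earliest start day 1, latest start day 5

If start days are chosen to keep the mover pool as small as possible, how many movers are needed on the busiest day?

Early-start (Activity 1@1, Activity 2@1, Activity 3@1, Activity 4@1, Activity 5@1) gives peak 12: d1:12  d2:12  d3:5  d4:4  d5:0  d6:0  d7:0.
Shift Activity 3→5, Activity 4→3.
Schedule Activity 1@1, Activity 2@1, Activity 3@5, Activity 4@3, Activity 5@1: d1:6  d2:6  d3:5  d4:4  d5:6  d6:6  d7:0 — peak 6.

6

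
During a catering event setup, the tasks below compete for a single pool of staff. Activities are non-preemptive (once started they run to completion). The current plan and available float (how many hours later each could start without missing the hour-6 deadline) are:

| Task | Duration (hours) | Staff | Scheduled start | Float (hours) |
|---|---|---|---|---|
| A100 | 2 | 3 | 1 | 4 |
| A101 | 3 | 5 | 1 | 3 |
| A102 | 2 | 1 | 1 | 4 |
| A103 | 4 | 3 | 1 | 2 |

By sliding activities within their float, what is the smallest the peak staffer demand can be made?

8

Early-start (A100@1, A101@1, A102@1, A103@1) gives peak 12: h1:12  h2:12  h3:8  h4:3  h5:0  h6:0.
Shift A102→4, A103→3.
Schedule A100@1, A101@1, A102@4, A103@3: h1:8  h2:8  h3:8  h4:4  h5:4  h6:3 — peak 8.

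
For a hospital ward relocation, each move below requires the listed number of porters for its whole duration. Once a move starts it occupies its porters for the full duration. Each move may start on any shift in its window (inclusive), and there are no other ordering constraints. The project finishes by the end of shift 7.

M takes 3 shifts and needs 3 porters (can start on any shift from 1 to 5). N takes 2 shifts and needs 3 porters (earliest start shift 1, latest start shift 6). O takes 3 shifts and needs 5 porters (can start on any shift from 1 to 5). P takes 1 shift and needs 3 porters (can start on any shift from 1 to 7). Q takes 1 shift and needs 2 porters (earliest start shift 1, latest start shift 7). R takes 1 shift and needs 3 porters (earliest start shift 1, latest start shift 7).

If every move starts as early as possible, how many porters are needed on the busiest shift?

Early-start schedule: M@1, N@1, O@1, P@1, Q@1, R@1.
Load per shift: shift 1: 19, shift 2: 11, shift 3: 8, shift 4: 0, shift 5: 0, shift 6: 0, shift 7: 0.
Peak is 19.

19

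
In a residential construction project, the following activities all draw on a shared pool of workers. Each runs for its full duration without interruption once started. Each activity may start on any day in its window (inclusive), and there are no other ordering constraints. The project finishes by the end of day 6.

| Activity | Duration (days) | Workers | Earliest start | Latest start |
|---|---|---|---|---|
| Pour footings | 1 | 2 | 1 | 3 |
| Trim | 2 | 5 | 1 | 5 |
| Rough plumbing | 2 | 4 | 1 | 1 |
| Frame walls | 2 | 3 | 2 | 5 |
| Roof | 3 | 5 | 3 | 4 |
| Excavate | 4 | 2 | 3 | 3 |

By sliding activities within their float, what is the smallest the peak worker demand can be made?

Early-start (Pour footings@1, Trim@1, Rough plumbing@1, Frame walls@2, Roof@3, Excavate@3) gives peak 12: d1:11  d2:12  d3:10  d4:7  d5:7  d6:2.
Shift Trim→2, Frame walls→3, Roof→4.
Schedule Pour footings@1, Trim@2, Rough plumbing@1, Frame walls@3, Roof@4, Excavate@3: d1:6  d2:9  d3:10  d4:10  d5:7  d6:7 — peak 10.

10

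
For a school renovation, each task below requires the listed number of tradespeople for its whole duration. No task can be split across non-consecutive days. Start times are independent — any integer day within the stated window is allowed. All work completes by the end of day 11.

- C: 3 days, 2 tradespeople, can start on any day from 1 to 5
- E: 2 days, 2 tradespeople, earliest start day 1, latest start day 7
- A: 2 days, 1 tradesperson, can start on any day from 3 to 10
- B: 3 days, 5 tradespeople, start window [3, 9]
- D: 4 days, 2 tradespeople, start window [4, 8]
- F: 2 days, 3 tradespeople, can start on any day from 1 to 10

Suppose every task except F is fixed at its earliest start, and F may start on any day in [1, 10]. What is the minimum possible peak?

F@1: d1:7  d2:7  d3:8  d4:8  d5:7  d6:2  d7:2  d8:0  d9:0  d10:0  d11:0 → peak 8
F@2: d1:4  d2:7  d3:11  d4:8  d5:7  d6:2  d7:2  d8:0  d9:0  d10:0  d11:0 → peak 11
F@3: d1:4  d2:4  d3:11  d4:11  d5:7  d6:2  d7:2  d8:0  d9:0  d10:0  d11:0 → peak 11
F@4: d1:4  d2:4  d3:8  d4:11  d5:10  d6:2  d7:2  d8:0  d9:0  d10:0  d11:0 → peak 11
F@5: d1:4  d2:4  d3:8  d4:8  d5:10  d6:5  d7:2  d8:0  d9:0  d10:0  d11:0 → peak 10
F@6: d1:4  d2:4  d3:8  d4:8  d5:7  d6:5  d7:5  d8:0  d9:0  d10:0  d11:0 → peak 8
F@7: d1:4  d2:4  d3:8  d4:8  d5:7  d6:2  d7:5  d8:3  d9:0  d10:0  d11:0 → peak 8
F@8: d1:4  d2:4  d3:8  d4:8  d5:7  d6:2  d7:2  d8:3  d9:3  d10:0  d11:0 → peak 8
F@9: d1:4  d2:4  d3:8  d4:8  d5:7  d6:2  d7:2  d8:0  d9:3  d10:3  d11:0 → peak 8
F@10: d1:4  d2:4  d3:8  d4:8  d5:7  d6:2  d7:2  d8:0  d9:0  d10:3  d11:3 → peak 8
Best is F@1, peak 8.

8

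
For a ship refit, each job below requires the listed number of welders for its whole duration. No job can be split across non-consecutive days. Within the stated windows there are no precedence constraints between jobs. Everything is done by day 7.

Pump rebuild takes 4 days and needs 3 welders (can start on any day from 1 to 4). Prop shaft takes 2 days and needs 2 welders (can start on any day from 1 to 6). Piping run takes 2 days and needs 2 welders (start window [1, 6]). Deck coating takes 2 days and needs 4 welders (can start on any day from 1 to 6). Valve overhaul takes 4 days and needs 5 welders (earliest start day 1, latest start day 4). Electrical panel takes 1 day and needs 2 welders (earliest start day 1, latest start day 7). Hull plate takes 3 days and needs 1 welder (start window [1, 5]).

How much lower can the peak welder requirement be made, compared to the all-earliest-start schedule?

Early-start peak: d1:19  d2:17  d3:9  d4:8  d5:0  d6:0  d7:0 ⇒ 19.
Leveled (Pump rebuild@1, Prop shaft@1, Piping run@1, Deck coating@5, Valve overhaul@3, Electrical panel@1, Hull plate@2): d1:9  d2:8  d3:9  d4:9  d5:9  d6:9  d7:0 ⇒ 9.
Reduction 19 − 9 = 10.

10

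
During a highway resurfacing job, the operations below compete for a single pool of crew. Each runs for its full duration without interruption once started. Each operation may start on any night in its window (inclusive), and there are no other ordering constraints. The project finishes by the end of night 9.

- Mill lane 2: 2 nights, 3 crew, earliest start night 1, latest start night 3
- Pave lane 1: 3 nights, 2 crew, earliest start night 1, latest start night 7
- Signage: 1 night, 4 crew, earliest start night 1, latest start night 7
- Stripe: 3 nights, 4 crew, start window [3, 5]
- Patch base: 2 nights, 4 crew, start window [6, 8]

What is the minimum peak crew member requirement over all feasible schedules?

Early-start (Mill lane 2@1, Pave lane 1@1, Signage@1, Stripe@3, Patch base@6) gives peak 9: n1:9  n2:5  n3:6  n4:4  n5:4  n6:4  n7:4  n8:0  n9:0.
Shift Signage→4, Stripe→5, Patch base→8.
Schedule Mill lane 2@1, Pave lane 1@1, Signage@4, Stripe@5, Patch base@8: n1:5  n2:5  n3:2  n4:4  n5:4  n6:4  n7:4  n8:4  n9:4 — peak 5.

5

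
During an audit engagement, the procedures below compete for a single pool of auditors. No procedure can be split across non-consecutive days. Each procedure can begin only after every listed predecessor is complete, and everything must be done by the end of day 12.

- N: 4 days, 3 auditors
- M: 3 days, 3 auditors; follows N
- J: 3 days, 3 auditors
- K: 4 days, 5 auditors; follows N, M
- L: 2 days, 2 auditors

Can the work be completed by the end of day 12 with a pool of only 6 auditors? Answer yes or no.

yes

Schedule N@1, M@5, J@1, K@8, L@4: d1:6  d2:6  d3:6  d4:5  d5:5  d6:3  d7:3  d8:5  d9:5  d10:5  d11:5  d12:0 — peak 6 ≤ 6.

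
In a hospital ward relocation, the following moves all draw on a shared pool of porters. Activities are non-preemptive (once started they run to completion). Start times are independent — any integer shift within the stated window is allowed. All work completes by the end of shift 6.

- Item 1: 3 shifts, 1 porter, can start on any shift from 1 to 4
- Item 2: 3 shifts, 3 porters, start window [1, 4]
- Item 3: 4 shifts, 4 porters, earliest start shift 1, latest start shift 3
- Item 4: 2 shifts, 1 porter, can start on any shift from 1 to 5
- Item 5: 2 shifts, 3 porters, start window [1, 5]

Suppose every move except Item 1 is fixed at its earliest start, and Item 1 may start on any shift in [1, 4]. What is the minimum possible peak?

11

Item 1@1: s1:12  s2:12  s3:8  s4:4  s5:0  s6:0 → peak 12
Item 1@2: s1:11  s2:12  s3:8  s4:5  s5:0  s6:0 → peak 12
Item 1@3: s1:11  s2:11  s3:8  s4:5  s5:1  s6:0 → peak 11
Item 1@4: s1:11  s2:11  s3:7  s4:5  s5:1  s6:1 → peak 11
Best is Item 1@3, peak 11.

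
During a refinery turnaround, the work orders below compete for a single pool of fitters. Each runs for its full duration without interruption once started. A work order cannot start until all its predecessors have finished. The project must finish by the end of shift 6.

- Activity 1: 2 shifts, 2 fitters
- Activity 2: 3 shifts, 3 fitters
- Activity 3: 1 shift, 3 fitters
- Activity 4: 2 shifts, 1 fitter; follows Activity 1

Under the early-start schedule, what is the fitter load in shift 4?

1

At early start, shift 4 has: Activity 4.
Demand: 1 = 1.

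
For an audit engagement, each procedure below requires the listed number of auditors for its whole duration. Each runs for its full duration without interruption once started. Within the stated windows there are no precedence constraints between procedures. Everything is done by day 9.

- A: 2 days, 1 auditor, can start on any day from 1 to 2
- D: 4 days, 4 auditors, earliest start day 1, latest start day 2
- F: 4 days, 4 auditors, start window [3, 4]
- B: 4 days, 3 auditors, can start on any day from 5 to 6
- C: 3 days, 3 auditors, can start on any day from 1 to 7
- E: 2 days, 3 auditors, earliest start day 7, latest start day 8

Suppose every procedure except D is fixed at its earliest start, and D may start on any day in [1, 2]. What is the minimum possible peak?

D@1: d1:8  d2:8  d3:11  d4:8  d5:7  d6:7  d7:6  d8:6  d9:0 → peak 11
D@2: d1:4  d2:8  d3:11  d4:8  d5:11  d6:7  d7:6  d8:6  d9:0 → peak 11
Best is D@1, peak 11.

11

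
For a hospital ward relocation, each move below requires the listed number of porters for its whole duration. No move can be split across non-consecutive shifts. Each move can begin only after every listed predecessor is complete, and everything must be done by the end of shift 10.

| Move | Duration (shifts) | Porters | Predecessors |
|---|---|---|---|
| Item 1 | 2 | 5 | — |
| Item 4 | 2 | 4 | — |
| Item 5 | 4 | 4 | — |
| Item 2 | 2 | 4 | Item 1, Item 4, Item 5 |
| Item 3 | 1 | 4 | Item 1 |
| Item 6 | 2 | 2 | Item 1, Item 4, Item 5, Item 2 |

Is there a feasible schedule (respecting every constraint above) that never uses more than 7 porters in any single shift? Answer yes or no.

The minimum achievable peak is 8; 7 < 8, so no feasible schedule stays within the cap.

no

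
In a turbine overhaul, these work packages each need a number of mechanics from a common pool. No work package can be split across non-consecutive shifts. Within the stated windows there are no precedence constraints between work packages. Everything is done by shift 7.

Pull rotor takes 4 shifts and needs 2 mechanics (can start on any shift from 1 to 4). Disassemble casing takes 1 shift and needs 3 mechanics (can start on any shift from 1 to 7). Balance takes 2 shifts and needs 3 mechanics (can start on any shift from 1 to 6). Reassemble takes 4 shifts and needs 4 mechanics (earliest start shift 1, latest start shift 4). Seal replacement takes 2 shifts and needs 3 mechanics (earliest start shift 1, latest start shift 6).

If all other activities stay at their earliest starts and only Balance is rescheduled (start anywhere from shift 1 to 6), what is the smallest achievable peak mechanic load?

12

Balance@1: s1:15  s2:12  s3:6  s4:6  s5:0  s6:0  s7:0 → peak 15
Balance@2: s1:12  s2:12  s3:9  s4:6  s5:0  s6:0  s7:0 → peak 12
Balance@3: s1:12  s2:9  s3:9  s4:9  s5:0  s6:0  s7:0 → peak 12
Balance@4: s1:12  s2:9  s3:6  s4:9  s5:3  s6:0  s7:0 → peak 12
Balance@5: s1:12  s2:9  s3:6  s4:6  s5:3  s6:3  s7:0 → peak 12
Balance@6: s1:12  s2:9  s3:6  s4:6  s5:0  s6:3  s7:3 → peak 12
Best is Balance@2, peak 12.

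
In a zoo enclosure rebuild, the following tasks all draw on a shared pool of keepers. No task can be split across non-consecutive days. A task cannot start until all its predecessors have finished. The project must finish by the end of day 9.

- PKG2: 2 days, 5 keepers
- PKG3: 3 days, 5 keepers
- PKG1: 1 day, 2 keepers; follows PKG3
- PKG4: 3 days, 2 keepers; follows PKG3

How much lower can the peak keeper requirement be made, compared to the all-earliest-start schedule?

Early-start peak: d1:10  d2:10  d3:5  d4:4  d5:2  d6:2  d7:0  d8:0  d9:0 ⇒ 10.
Leveled (PKG2@1, PKG3@3, PKG1@6, PKG4@6): d1:5  d2:5  d3:5  d4:5  d5:5  d6:4  d7:2  d8:2  d9:0 ⇒ 5.
Reduction 10 − 5 = 5.

5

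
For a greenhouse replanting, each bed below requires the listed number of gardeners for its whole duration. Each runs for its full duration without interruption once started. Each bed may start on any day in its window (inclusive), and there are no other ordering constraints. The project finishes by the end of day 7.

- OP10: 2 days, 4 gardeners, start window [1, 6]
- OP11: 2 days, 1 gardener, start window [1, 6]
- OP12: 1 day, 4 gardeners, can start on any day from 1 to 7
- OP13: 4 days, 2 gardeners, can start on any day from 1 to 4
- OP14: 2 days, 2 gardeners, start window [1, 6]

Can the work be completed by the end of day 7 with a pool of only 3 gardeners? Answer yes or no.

Total gardener-days = 26; over 7 days the average is 26/7 > 3, so some day must exceed 3.

no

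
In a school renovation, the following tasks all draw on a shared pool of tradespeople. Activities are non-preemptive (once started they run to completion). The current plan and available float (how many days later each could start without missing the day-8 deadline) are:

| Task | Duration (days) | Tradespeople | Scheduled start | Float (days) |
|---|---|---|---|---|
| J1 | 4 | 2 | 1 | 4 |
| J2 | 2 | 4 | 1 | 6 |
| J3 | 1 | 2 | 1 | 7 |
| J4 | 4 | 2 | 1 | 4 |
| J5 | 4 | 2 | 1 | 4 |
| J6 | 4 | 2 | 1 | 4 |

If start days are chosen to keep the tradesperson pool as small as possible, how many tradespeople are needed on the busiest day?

6

Early-start (J1@1, J2@1, J3@1, J4@1, J5@1, J6@1) gives peak 14: d1:14  d2:12  d3:8  d4:8  d5:0  d6:0  d7:0  d8:0.
Shift J3→3, J4→3, J5→4, J6→5.
Schedule J1@1, J2@1, J3@3, J4@3, J5@4, J6@5: d1:6  d2:6  d3:6  d4:6  d5:6  d6:6  d7:4  d8:2 — peak 6.
Total tradesperson-days = 42 over 8 days ⇒ peak ≥ ⌈42/8⌉ = 6, so 6 is optimal.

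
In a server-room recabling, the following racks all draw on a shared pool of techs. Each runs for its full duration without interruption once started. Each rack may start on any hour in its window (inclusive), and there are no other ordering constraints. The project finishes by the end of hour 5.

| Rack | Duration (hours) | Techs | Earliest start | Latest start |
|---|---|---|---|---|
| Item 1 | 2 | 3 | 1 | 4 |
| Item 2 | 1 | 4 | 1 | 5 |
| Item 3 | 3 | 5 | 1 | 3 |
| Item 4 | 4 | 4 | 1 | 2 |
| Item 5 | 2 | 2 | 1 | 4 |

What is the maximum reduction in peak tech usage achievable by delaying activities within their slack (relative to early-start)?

Early-start peak: h1:18  h2:14  h3:9  h4:4  h5:0 ⇒ 18.
Leveled (Item 1@1, Item 2@1, Item 3@3, Item 4@2, Item 5@1): h1:9  h2:9  h3:9  h4:9  h5:9 ⇒ 9.
Reduction 18 − 9 = 9.

9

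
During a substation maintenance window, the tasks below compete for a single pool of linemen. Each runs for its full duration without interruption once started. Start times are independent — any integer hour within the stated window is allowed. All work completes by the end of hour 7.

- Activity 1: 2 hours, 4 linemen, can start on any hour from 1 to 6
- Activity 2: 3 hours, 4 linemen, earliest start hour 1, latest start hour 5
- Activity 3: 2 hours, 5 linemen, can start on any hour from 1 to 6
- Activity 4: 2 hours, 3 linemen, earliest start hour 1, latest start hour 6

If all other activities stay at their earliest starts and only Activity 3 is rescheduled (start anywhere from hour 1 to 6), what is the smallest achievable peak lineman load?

Activity 3@1: h1:16  h2:16  h3:4  h4:0  h5:0  h6:0  h7:0 → peak 16
Activity 3@2: h1:11  h2:16  h3:9  h4:0  h5:0  h6:0  h7:0 → peak 16
Activity 3@3: h1:11  h2:11  h3:9  h4:5  h5:0  h6:0  h7:0 → peak 11
Activity 3@4: h1:11  h2:11  h3:4  h4:5  h5:5  h6:0  h7:0 → peak 11
Activity 3@5: h1:11  h2:11  h3:4  h4:0  h5:5  h6:5  h7:0 → peak 11
Activity 3@6: h1:11  h2:11  h3:4  h4:0  h5:0  h6:5  h7:5 → peak 11
Best is Activity 3@3, peak 11.

11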